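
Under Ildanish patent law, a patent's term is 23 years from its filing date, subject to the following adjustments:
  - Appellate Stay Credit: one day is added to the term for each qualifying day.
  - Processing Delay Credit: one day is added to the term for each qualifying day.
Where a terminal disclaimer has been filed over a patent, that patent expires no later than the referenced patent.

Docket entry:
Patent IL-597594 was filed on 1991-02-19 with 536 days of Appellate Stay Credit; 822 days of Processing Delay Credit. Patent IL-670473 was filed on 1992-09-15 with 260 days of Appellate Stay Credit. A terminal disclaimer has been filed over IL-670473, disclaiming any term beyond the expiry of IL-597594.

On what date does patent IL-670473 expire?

Natural term of IL-670473:
  Base: filing + 23 years → 15 September 2015.
  Appellate Stay Credit: +260 days → 1 June 2016.
Expiry of referenced patent IL-597594:
  Base: filing + 23 years → 19 February 2014.
  Appellate Stay Credit: +536 days → 9 August 2015.
  Processing Delay Credit: +822 days → 8 November 2017.
Terminal disclaimer: IL-670473 expires on the earlier of 1 June 2016 and 8 November 2017.

June 1, 2016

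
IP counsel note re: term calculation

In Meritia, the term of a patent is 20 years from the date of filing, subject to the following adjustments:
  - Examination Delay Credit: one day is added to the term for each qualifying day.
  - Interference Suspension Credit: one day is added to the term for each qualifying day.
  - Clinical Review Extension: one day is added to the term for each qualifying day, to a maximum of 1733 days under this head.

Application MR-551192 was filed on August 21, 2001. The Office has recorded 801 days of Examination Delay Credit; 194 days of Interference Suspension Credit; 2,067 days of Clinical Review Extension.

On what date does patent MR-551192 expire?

2029-02-08

Base term: filing date + 20 years → 21 August 2021.
Examination Delay Credit: +801 days → 31 October 2023.
Interference Suspension Credit: +194 days → 12 May 2024.
Clinical Review Extension: 2067 days claimed exceeds the 1733-day cap, so +1733 days → 8 February 2029.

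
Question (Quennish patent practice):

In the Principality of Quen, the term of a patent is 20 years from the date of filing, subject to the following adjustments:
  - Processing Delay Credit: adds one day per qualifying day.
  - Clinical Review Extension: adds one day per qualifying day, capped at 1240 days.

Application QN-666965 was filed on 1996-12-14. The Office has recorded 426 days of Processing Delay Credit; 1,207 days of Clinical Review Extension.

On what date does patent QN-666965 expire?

June 4, 2021

Base term: filing date + 20 years → 14 December 2016.
Processing Delay Credit: +426 days → 13 February 2018.
Clinical Review Extension: 1207 days (within the 1240-day cap) → +1207 days → 4 June 2021.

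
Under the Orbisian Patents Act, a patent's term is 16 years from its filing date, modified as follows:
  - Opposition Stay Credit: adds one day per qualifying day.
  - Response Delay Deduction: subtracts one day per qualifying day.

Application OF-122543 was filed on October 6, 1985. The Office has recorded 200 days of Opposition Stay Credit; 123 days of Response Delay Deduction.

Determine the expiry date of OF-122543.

Base term: filing date + 16 years → 6 October 2001.
Opposition Stay Credit: +200 days → 24 April 2002.
Response Delay Deduction: −123 days → 22 December 2001.

2001-12-22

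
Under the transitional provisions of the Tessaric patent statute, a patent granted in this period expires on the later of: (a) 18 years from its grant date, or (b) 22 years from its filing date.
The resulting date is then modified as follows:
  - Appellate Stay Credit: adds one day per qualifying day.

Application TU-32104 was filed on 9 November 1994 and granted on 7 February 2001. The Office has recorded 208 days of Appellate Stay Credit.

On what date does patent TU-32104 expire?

(a) grant + 18 years → 7 February 2019.
(b) filing + 22 years → 9 November 2016.
Later of the two: 7 February 2019.
Appellate Stay Credit: +208 days → 3 September 2019.

2019-09-03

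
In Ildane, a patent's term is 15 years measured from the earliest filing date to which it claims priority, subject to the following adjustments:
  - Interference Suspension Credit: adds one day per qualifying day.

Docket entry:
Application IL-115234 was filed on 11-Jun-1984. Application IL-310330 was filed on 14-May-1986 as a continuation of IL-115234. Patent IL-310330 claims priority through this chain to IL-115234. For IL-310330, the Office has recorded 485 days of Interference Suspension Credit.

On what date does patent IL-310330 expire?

October 8, 2000

Earliest priority filing: 11 June 1984.
Base term: 11 June 1984 + 15 years → 11 June 1999.
Interference Suspension Credit: +485 days → 8 October 2000.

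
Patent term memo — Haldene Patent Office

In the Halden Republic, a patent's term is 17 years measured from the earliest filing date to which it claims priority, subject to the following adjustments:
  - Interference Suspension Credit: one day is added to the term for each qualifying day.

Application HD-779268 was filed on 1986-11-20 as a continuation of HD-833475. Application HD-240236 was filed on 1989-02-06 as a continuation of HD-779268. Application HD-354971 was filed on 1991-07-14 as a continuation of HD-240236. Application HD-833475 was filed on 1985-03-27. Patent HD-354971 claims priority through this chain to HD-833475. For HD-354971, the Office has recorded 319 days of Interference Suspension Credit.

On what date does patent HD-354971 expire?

Earliest priority filing: 27 March 1985.
Base term: 27 March 1985 + 17 years → 27 March 2002.
Interference Suspension Credit: +319 days → 9 February 2003.

February 9, 2003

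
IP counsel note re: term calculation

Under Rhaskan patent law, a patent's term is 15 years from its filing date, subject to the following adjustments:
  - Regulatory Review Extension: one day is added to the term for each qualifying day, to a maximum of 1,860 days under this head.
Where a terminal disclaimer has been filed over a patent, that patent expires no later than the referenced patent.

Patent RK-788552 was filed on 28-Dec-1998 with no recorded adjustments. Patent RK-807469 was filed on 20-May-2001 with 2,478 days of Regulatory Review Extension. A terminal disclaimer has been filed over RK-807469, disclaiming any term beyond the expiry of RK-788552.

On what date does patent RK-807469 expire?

Natural term of RK-807469:
  Base: filing + 15 years → 20 May 2016.
  Regulatory Review Extension: 2478 days claimed exceeds the 1860-day cap, so +1860 days → 23 June 2021.
Expiry of referenced patent RK-788552:
  Base: filing + 15 years → 28 December 2013.
Terminal disclaimer: RK-807469 expires on the earlier of 23 June 2021 and 28 December 2013.

2013-12-28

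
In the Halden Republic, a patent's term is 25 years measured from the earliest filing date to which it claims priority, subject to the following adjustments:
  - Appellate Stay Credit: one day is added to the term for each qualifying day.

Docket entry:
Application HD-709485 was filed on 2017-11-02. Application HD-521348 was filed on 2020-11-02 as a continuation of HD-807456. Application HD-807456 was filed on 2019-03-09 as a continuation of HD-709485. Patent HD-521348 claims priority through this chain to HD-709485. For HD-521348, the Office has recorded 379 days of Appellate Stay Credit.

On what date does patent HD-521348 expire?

2043-11-16

Earliest priority filing: 2 November 2017.
Base term: 2 November 2017 + 25 years → 2 November 2042.
Appellate Stay Credit: +379 days → 16 November 2043.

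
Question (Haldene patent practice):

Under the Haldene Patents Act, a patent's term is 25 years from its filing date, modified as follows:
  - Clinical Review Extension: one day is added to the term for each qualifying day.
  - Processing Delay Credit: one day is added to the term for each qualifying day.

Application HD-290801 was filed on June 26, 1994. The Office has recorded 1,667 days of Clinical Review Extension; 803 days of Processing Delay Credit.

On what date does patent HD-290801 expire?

2026-03-31

Base term: filing date + 25 years → 26 June 2019.
Clinical Review Extension: +1667 days → 18 January 2024.
Processing Delay Credit: +803 days → 31 March 2026.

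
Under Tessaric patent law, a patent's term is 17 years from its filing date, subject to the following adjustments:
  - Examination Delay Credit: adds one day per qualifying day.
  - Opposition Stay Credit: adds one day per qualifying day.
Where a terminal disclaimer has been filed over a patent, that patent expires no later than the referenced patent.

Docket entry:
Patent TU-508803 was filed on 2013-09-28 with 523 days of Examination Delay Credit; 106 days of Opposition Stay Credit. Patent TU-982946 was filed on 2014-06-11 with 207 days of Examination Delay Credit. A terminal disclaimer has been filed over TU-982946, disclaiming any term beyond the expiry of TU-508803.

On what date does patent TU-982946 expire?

Natural term of TU-982946:
  Base: filing + 17 years → 11 June 2031.
  Examination Delay Credit: +207 days → 4 January 2032.
Expiry of referenced patent TU-508803:
  Base: filing + 17 years → 28 September 2030.
  Examination Delay Credit: +523 days → 4 March 2032.
  Opposition Stay Credit: +106 days → 18 June 2032.
Terminal disclaimer: TU-982946 expires on the earlier of 4 January 2032 and 18 June 2032.

January 4, 2032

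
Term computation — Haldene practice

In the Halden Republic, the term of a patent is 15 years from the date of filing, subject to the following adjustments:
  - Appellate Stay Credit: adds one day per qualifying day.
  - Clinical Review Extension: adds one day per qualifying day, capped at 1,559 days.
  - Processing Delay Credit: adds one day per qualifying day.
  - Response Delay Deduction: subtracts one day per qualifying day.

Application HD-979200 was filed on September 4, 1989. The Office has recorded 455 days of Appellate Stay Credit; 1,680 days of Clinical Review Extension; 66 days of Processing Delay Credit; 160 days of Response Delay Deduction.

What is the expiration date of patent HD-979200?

December 7, 2009

Base term: filing date + 15 years → 4 September 2004.
Appellate Stay Credit: +455 days → 3 December 2005.
Clinical Review Extension: 1680 days claimed exceeds the 1559-day cap, so +1559 days → 11 March 2010.
Processing Delay Credit: +66 days → 16 May 2010.
Response Delay Deduction: −160 days → 7 December 2009.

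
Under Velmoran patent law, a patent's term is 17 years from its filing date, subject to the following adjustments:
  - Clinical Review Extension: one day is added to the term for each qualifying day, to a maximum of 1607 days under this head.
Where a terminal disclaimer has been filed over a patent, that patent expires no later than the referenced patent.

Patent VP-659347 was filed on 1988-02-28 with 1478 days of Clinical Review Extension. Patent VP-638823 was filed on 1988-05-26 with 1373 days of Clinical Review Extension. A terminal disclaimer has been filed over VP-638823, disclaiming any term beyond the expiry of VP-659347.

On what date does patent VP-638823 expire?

Natural term of VP-638823:
  Base: filing + 17 years → 26 May 2005.
  Clinical Review Extension: 1373 days (within the 1607-day cap) → +1373 days → 27 February 2009.
Expiry of referenced patent VP-659347:
  Base: filing + 17 years → 28 February 2005.
  Clinical Review Extension: 1478 days (within the 1607-day cap) → +1478 days → 17 March 2009.
Terminal disclaimer: VP-638823 expires on the earlier of 27 February 2009 and 17 March 2009.

February 27, 2009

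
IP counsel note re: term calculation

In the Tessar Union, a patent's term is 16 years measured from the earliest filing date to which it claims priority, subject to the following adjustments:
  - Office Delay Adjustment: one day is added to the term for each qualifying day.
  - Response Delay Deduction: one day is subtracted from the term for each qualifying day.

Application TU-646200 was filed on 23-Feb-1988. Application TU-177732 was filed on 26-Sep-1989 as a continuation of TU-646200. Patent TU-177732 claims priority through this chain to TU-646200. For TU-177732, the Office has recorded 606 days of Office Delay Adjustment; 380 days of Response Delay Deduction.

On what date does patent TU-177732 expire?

October 6, 2004

Earliest priority filing: 23 February 1988.
Base term: 23 February 1988 + 16 years → 23 February 2004.
Office Delay Adjustment: +606 days → 21 October 2005.
Response Delay Deduction: −380 days → 6 October 2004.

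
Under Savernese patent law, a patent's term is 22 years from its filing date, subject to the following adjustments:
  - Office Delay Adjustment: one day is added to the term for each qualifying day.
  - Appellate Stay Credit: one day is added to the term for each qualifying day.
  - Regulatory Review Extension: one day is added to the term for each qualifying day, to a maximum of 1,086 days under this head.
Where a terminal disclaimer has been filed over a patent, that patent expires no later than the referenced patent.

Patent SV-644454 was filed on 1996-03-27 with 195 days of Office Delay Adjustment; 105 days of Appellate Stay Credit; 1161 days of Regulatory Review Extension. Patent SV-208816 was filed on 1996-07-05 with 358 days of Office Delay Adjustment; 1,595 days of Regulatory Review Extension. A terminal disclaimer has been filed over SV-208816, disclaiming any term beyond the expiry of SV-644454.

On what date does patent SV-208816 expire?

Natural term of SV-208816:
  Base: filing + 22 years → 5 July 2018.
  Office Delay Adjustment: +358 days → 28 June 2019.
  Regulatory Review Extension: 1595 days claimed exceeds the 1086-day cap, so +1086 days → 18 June 2022.
Expiry of referenced patent SV-644454:
  Base: filing + 22 years → 27 March 2018.
  Office Delay Adjustment: +195 days → 8 October 2018.
  Appellate Stay Credit: +105 days → 21 January 2019.
  Regulatory Review Extension: 1161 days claimed exceeds the 1086-day cap, so +1086 days → 11 January 2022.
Terminal disclaimer: SV-208816 expires on the earlier of 18 June 2022 and 11 January 2022.

2022-01-11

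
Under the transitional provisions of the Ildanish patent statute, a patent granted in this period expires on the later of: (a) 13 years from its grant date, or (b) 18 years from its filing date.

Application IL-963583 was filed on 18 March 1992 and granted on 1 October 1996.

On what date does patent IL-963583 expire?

(a) grant + 13 years → 1 October 2009.
(b) filing + 18 years → 18 March 2010.
Later of the two: 18 March 2010.

March 18, 2010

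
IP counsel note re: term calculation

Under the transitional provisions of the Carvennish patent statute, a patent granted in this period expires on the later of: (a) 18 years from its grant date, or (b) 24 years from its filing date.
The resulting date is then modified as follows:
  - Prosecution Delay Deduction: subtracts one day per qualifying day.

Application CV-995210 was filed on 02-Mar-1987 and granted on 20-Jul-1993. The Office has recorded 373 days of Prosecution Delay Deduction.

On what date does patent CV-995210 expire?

(a) grant + 18 years → 20 July 2011.
(b) filing + 24 years → 2 March 2011.
Later of the two: 20 July 2011.
Prosecution Delay Deduction: −373 days → 12 July 2010.

July 12, 2010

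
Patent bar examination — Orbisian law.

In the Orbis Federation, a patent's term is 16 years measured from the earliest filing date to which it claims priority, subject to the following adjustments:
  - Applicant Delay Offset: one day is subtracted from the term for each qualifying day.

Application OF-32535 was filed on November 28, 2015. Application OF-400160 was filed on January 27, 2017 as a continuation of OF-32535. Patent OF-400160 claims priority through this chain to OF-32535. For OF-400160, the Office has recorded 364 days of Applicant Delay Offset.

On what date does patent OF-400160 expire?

November 29, 2030

Earliest priority filing: 28 November 2015.
Base term: 28 November 2015 + 16 years → 28 November 2031.
Applicant Delay Offset: −364 days → 29 November 2030.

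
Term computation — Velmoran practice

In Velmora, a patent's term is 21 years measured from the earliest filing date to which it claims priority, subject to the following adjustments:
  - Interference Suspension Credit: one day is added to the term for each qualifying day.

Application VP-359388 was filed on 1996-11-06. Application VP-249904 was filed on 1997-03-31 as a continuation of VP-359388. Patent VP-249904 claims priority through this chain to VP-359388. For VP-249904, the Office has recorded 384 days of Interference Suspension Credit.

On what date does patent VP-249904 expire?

2018-11-25

Earliest priority filing: 6 November 1996.
Base term: 6 November 1996 + 21 years → 6 November 2017.
Interference Suspension Credit: +384 days → 25 November 2018.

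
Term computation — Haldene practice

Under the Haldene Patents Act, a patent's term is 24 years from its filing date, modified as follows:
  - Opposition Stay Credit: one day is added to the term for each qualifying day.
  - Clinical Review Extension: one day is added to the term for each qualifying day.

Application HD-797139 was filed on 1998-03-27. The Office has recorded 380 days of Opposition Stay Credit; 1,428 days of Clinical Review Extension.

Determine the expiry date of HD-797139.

Base term: filing date + 24 years → 27 March 2022.
Opposition Stay Credit: +380 days → 11 April 2023.
Clinical Review Extension: +1428 days → 9 March 2027.

2027-03-09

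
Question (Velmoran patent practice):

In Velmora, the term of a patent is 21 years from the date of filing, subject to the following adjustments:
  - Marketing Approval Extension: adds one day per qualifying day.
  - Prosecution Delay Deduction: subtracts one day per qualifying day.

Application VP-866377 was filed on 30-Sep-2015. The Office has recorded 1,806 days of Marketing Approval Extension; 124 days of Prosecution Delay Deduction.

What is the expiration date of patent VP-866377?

Base term: filing date + 21 years → 30 September 2036.
Marketing Approval Extension: +1806 days → 10 September 2041.
Prosecution Delay Deduction: −124 days → 9 May 2041.

2041-05-09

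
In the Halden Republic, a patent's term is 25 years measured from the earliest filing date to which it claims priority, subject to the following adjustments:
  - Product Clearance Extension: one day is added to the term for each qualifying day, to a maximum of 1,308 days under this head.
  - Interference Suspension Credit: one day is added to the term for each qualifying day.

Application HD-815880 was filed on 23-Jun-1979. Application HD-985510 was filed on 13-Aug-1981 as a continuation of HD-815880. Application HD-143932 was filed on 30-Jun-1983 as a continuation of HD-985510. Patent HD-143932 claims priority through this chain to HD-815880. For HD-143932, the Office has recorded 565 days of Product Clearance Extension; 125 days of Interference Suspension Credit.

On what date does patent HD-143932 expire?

Earliest priority filing: 23 June 1979.
Base term: 23 June 1979 + 25 years → 23 June 2004.
Product Clearance Extension: 565 days (within the 1308-day cap) → +565 days → 9 January 2006.
Interference Suspension Credit: +125 days → 14 May 2006.

May 14, 2006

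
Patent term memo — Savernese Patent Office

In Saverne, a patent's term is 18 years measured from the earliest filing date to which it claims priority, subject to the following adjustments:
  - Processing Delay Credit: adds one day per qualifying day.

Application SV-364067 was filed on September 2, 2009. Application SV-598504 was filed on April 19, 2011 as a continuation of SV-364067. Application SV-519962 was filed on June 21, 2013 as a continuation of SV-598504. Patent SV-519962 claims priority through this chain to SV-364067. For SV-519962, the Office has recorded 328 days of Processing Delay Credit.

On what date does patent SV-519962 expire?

Earliest priority filing: 2 September 2009.
Base term: 2 September 2009 + 18 years → 2 September 2027.
Processing Delay Credit: +328 days → 26 July 2028.

July 26, 2028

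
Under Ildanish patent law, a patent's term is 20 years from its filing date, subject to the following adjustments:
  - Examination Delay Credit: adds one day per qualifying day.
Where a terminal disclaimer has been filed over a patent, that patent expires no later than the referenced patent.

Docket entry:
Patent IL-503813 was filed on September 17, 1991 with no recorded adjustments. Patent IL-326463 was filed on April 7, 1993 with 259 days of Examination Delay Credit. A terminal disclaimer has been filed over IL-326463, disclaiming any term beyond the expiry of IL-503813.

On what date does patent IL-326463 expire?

Natural term of IL-326463:
  Base: filing + 20 years → 7 April 2013.
  Examination Delay Credit: +259 days → 22 December 2013.
Expiry of referenced patent IL-503813:
  Base: filing + 20 years → 17 September 2011.
Terminal disclaimer: IL-326463 expires on the earlier of 22 December 2013 and 17 September 2011.

2011-09-17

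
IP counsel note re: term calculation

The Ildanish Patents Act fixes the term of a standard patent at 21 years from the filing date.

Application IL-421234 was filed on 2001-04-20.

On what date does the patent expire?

Filing date + 21 years → 20 April 2022.

April 20, 2022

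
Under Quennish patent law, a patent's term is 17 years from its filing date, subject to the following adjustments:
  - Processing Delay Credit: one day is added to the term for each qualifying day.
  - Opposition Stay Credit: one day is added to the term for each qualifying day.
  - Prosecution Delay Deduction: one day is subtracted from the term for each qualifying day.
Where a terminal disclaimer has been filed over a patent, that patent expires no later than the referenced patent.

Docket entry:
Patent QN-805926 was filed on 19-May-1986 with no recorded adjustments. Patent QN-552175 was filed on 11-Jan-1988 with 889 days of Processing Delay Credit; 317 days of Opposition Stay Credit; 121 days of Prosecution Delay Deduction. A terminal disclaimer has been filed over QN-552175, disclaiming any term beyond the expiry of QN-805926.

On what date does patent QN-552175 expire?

Natural term of QN-552175:
  Base: filing + 17 years → 11 January 2005.
  Processing Delay Credit: +889 days → 19 June 2007.
  Opposition Stay Credit: +317 days → 1 May 2008.
  Prosecution Delay Deduction: −121 days → 1 January 2008.
Expiry of referenced patent QN-805926:
  Base: filing + 17 years → 19 May 2003.
Terminal disclaimer: QN-552175 expires on the earlier of 1 January 2008 and 19 May 2003.

2003-05-19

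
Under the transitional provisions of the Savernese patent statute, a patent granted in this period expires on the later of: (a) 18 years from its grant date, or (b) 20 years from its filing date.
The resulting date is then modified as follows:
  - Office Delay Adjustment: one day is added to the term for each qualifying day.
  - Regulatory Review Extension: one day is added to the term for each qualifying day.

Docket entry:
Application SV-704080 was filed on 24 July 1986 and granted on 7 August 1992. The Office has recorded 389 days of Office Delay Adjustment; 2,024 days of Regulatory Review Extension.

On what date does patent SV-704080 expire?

2017-03-16

(a) grant + 18 years → 7 August 2010.
(b) filing + 20 years → 24 July 2006.
Later of the two: 7 August 2010.
Office Delay Adjustment: +389 days → 31 August 2011.
Regulatory Review Extension: +2024 days → 16 March 2017.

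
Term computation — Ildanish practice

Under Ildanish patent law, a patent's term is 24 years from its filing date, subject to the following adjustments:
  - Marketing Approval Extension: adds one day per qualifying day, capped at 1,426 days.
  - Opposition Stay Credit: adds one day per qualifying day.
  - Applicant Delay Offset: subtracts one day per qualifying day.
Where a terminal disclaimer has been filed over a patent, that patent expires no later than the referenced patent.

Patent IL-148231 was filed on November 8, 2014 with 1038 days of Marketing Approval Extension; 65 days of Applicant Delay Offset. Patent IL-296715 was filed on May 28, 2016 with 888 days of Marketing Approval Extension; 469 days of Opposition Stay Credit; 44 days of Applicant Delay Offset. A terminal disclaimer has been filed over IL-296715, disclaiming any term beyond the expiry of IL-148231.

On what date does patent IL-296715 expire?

Natural term of IL-296715:
  Base: filing + 24 years → 28 May 2040.
  Marketing Approval Extension: 888 days (within the 1426-day cap) → +888 days → 2 November 2042.
  Opposition Stay Credit: +469 days → 14 February 2044.
  Applicant Delay Offset: −44 days → 1 January 2044.
Expiry of referenced patent IL-148231:
  Base: filing + 24 years → 8 November 2038.
  Marketing Approval Extension: 1038 days (within the 1426-day cap) → +1038 days → 11 September 2041.
  Applicant Delay Offset: −65 days → 8 July 2041.
Terminal disclaimer: IL-296715 expires on the earlier of 1 January 2044 and 8 July 2041.

July 8, 2041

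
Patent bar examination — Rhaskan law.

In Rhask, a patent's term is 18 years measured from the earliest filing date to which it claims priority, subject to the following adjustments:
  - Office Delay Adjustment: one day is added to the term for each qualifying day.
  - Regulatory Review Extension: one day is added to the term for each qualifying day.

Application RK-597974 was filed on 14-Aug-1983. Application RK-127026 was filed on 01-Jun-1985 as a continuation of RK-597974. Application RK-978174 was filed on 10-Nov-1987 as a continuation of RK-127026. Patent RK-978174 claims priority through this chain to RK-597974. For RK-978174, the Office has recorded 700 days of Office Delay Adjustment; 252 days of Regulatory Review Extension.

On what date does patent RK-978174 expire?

March 23, 2004

Earliest priority filing: 14 August 1983.
Base term: 14 August 1983 + 18 years → 14 August 2001.
Office Delay Adjustment: +700 days → 15 July 2003.
Regulatory Review Extension: +252 days → 23 March 2004.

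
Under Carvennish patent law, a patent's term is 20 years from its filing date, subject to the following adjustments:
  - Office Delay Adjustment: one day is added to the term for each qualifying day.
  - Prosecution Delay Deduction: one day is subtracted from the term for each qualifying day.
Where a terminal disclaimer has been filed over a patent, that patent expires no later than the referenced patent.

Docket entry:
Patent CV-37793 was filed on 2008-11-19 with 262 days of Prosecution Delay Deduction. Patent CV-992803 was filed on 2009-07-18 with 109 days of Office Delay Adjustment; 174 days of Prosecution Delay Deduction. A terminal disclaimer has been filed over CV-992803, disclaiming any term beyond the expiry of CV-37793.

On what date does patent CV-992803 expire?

Natural term of CV-992803:
  Base: filing + 20 years → 18 July 2029.
  Office Delay Adjustment: +109 days → 4 November 2029.
  Prosecution Delay Deduction: −174 days → 14 May 2029.
Expiry of referenced patent CV-37793:
  Base: filing + 20 years → 19 November 2028.
  Prosecution Delay Deduction: −262 days → 2 March 2028.
Terminal disclaimer: CV-992803 expires on the earlier of 14 May 2029 and 2 March 2028.

2028-03-02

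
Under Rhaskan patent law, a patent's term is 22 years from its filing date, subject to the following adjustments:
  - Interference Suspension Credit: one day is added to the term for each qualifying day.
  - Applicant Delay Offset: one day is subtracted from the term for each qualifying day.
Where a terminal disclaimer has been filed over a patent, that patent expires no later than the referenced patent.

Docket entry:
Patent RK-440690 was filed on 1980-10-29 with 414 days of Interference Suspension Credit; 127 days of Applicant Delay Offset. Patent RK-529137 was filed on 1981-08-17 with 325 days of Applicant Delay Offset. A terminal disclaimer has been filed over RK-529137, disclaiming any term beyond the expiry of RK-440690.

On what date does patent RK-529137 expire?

September 26, 2002

Natural term of RK-529137:
  Base: filing + 22 years → 17 August 2003.
  Applicant Delay Offset: −325 days → 26 September 2002.
Expiry of referenced patent RK-440690:
  Base: filing + 22 years → 29 October 2002.
  Interference Suspension Credit: +414 days → 17 December 2003.
  Applicant Delay Offset: −127 days → 12 August 2003.
Terminal disclaimer: RK-529137 expires on the earlier of 26 September 2002 and 12 August 2003.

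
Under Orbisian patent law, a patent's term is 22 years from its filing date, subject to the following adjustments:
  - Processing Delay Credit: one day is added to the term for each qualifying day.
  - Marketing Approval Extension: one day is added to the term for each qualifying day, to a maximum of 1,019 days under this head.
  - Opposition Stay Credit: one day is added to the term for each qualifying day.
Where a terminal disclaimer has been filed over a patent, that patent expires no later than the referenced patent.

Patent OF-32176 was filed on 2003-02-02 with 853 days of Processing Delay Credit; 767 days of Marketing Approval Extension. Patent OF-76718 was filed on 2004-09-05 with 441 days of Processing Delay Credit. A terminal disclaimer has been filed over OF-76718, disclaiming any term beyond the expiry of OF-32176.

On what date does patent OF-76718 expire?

2027-11-20

Natural term of OF-76718:
  Base: filing + 22 years → 5 September 2026.
  Processing Delay Credit: +441 days → 20 November 2027.
Expiry of referenced patent OF-32176:
  Base: filing + 22 years → 2 February 2025.
  Processing Delay Credit: +853 days → 5 June 2027.
  Marketing Approval Extension: 767 days (within the 1019-day cap) → +767 days → 11 July 2029.
Terminal disclaimer: OF-76718 expires on the earlier of 20 November 2027 and 11 July 2029.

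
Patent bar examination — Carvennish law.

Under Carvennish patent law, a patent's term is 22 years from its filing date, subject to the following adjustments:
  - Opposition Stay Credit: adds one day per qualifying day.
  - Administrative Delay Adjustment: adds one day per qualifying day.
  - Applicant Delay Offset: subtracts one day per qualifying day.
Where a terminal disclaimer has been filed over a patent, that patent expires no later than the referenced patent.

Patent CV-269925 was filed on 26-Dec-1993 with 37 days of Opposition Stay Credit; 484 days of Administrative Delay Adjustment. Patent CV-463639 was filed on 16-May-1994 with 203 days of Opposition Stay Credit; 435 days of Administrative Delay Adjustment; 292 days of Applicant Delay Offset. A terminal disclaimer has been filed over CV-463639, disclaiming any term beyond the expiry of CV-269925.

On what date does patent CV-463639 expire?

2017-04-27

Natural term of CV-463639:
  Base: filing + 22 years → 16 May 2016.
  Opposition Stay Credit: +203 days → 5 December 2016.
  Administrative Delay Adjustment: +435 days → 13 February 2018.
  Applicant Delay Offset: −292 days → 27 April 2017.
Expiry of referenced patent CV-269925:
  Base: filing + 22 years → 26 December 2015.
  Opposition Stay Credit: +37 days → 1 February 2016.
  Administrative Delay Adjustment: +484 days → 30 May 2017.
Terminal disclaimer: CV-463639 expires on the earlier of 27 April 2017 and 30 May 2017.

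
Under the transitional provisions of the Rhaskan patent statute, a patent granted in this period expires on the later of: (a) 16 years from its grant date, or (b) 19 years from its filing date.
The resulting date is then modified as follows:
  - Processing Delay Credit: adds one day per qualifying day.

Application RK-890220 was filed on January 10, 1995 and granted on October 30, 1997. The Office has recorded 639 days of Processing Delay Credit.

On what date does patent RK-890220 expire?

October 11, 2015

(a) grant + 16 years → 30 October 2013.
(b) filing + 19 years → 10 January 2014.
Later of the two: 10 January 2014.
Processing Delay Credit: +639 days → 11 October 2015.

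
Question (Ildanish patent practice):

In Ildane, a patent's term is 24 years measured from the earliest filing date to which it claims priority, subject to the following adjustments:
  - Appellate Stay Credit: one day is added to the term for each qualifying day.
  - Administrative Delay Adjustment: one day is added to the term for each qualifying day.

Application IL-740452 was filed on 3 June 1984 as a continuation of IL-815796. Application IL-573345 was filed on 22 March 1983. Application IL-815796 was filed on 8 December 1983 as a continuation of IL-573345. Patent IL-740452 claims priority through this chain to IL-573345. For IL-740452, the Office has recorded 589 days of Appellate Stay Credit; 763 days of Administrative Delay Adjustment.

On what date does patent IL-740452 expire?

December 3, 2010

Earliest priority filing: 22 March 1983.
Base term: 22 March 1983 + 24 years → 22 March 2007.
Appellate Stay Credit: +589 days → 31 October 2008.
Administrative Delay Adjustment: +763 days → 3 December 2010.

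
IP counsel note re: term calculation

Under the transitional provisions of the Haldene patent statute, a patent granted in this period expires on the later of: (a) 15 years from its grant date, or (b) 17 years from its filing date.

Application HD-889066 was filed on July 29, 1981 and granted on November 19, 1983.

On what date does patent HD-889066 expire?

November 19, 1998

(a) grant + 15 years → 19 November 1998.
(b) filing + 17 years → 29 July 1998.
Later of the two: 19 November 1998.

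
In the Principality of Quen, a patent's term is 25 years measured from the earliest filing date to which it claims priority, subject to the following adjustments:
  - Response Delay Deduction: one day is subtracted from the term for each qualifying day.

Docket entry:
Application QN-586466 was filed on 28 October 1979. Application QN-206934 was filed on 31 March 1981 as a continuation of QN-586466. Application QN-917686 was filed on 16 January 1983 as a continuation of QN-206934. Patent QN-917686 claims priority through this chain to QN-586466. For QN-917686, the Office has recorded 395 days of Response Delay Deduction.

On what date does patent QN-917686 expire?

2003-09-29

Earliest priority filing: 28 October 1979.
Base term: 28 October 1979 + 25 years → 28 October 2004.
Response Delay Deduction: −395 days → 29 September 2003.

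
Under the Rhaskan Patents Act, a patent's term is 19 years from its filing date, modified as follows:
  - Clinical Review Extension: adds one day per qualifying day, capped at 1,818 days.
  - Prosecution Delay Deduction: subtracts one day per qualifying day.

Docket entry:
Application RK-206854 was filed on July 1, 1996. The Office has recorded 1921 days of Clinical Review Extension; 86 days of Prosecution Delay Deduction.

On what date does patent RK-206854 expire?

Base term: filing date + 19 years → 1 July 2015.
Clinical Review Extension: 1921 days claimed exceeds the 1818-day cap, so +1818 days → 22 June 2020.
Prosecution Delay Deduction: −86 days → 28 March 2020.

2020-03-28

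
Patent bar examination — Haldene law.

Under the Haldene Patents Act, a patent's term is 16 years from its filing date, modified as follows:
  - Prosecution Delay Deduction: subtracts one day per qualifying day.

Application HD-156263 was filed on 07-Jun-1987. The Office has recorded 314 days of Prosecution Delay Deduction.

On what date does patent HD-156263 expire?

Base term: filing date + 16 years → 7 June 2003.
Prosecution Delay Deduction: −314 days → 28 July 2002.

2002-07-28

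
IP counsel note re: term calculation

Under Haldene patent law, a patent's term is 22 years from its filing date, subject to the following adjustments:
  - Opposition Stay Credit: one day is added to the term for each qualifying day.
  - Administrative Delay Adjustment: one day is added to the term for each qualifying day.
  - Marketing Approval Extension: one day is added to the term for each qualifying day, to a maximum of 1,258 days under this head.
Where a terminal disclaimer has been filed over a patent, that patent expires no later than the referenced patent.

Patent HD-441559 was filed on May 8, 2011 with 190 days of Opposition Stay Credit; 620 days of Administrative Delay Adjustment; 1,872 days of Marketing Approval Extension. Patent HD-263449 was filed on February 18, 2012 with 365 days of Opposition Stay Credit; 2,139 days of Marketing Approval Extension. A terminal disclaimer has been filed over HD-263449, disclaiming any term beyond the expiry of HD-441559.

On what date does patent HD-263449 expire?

July 30, 2038

Natural term of HD-263449:
  Base: filing + 22 years → 18 February 2034.
  Opposition Stay Credit: +365 days → 18 February 2035.
  Marketing Approval Extension: 2139 days claimed exceeds the 1258-day cap, so +1258 days → 30 July 2038.
Expiry of referenced patent HD-441559:
  Base: filing + 22 years → 8 May 2033.
  Opposition Stay Credit: +190 days → 14 November 2033.
  Administrative Delay Adjustment: +620 days → 27 July 2035.
  Marketing Approval Extension: 1872 days claimed exceeds the 1258-day cap, so +1258 days → 5 January 2039.
Terminal disclaimer: HD-263449 expires on the earlier of 30 July 2038 and 5 January 2039.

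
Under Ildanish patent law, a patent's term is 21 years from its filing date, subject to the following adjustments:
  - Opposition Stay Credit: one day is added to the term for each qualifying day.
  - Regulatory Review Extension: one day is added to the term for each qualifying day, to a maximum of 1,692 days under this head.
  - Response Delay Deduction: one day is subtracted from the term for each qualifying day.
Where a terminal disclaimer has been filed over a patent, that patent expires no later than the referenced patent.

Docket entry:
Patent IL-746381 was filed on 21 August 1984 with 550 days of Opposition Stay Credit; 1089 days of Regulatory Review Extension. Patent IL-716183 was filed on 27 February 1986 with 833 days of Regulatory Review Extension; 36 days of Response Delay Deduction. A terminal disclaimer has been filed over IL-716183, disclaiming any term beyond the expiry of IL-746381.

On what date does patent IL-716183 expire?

May 4, 2009

Natural term of IL-716183:
  Base: filing + 21 years → 27 February 2007.
  Regulatory Review Extension: 833 days (within the 1692-day cap) → +833 days → 9 June 2009.
  Response Delay Deduction: −36 days → 4 May 2009.
Expiry of referenced patent IL-746381:
  Base: filing + 21 years → 21 August 2005.
  Opposition Stay Credit: +550 days → 22 February 2007.
  Regulatory Review Extension: 1089 days (within the 1692-day cap) → +1089 days → 15 February 2010.
Terminal disclaimer: IL-716183 expires on the earlier of 4 May 2009 and 15 February 2010.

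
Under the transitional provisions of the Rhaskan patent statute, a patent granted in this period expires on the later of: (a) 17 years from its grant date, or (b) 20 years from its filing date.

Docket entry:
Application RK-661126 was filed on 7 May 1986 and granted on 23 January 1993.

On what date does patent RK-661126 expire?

2010-01-23

(a) grant + 17 years → 23 January 2010.
(b) filing + 20 years → 7 May 2006.
Later of the two: 23 January 2010.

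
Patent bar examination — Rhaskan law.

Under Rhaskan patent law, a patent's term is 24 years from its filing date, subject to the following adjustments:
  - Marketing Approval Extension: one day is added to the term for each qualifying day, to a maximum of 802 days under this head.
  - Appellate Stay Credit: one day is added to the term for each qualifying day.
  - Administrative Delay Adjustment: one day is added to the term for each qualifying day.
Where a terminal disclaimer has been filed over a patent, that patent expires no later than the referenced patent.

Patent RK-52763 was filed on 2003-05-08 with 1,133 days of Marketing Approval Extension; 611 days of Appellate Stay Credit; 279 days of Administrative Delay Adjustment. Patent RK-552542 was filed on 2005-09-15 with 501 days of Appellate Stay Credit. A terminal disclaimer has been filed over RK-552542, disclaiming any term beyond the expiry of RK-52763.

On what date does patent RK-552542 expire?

January 29, 2031

Natural term of RK-552542:
  Base: filing + 24 years → 15 September 2029.
  Appellate Stay Credit: +501 days → 29 January 2031.
Expiry of referenced patent RK-52763:
  Base: filing + 24 years → 8 May 2027.
  Marketing Approval Extension: 1133 days claimed exceeds the 802-day cap, so +802 days → 18 July 2029.
  Appellate Stay Credit: +611 days → 21 March 2031.
  Administrative Delay Adjustment: +279 days → 25 December 2031.
Terminal disclaimer: RK-552542 expires on the earlier of 29 January 2031 and 25 December 2031.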